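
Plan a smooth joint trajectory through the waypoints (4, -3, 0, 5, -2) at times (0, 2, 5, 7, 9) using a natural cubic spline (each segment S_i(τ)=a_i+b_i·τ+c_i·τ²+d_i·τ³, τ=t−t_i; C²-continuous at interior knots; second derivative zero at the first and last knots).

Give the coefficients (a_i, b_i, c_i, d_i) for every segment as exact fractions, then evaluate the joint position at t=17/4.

  seg 0: a=4 b=-737/172 c=0 d=135/688
  seg 1: a=-3 b=-83/43 c=405/344 d=-23/344
  seg 2: a=0 b=1145/344 c=99/172 d=-681/1376
  seg 3: a=5 b=-53/172 c=-1647/688 d=549/1376
S(17/4) = -47211/22016

Δ: Δ0=-7/2, Δ1=1, Δ2=5/2, Δ3=-7/2
row 1: diag=10, rhs=27; c'=3/10, d'=27/10
row 2: denom=10−3·3/10=91/10; d'=(9−3·27/10)/(91/10)=9/91
row 3: denom=8−2·20/91=688/91; d'=(-36−2·9/91)/(688/91)=-1647/344
back: M3=-1647/344
back: M2=9/91−20/91·-1647/344=99/86
back: M1=27/10−3/10·99/86=405/172
M: M0=0, M1=405/172, M2=99/86, M3=-1647/344, M4=0
seg 0: a=4, c=M0/2=0, d=(M1−M0)/(6·2)=135/688, b=Δ0−h0·(2M0+M1)/6=-737/172
seg 1: a=-3, c=M1/2=405/344, d=(M2−M1)/(6·3)=-23/344, b=Δ1−h1·(2M1+M2)/6=-83/43
seg 2: a=0, c=M2/2=99/172, d=(M3−M2)/(6·2)=-681/1376, b=Δ2−h2·(2M2+M3)/6=1145/344
seg 3: a=5, c=M3/2=-1647/688, d=(M4−M3)/(6·2)=549/1376, b=Δ3−h3·(2M3+M4)/6=-53/172
t_q=17/4 → seg 1, τ=9/4; S=-3+-83/43·τ+405/344·τ²+-23/344·τ³=-47211/22016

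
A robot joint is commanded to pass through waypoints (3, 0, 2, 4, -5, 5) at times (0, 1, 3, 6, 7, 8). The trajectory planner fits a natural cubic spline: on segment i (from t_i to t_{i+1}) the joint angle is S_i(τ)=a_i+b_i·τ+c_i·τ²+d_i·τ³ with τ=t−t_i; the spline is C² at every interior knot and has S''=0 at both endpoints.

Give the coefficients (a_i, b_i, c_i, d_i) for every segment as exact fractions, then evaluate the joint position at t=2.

  seg 0: a=3 b=-1999/570 c=0 d=289/570
  seg 1: a=0 b=-566/285 c=289/190 d=-4/285
  seg 2: a=2 b=224/57 c=273/190 d=-1439/1710
  seg 3: a=4 b=-5797/570 c=-583/95 d=833/114
  seg 4: a=-5 b=-149/285 c=2999/190 d=-2999/570
S(2) = -91/190

Δ: Δ0=-3, Δ1=1, Δ2=2/3, Δ3=-9, Δ4=10
row 1: diag=6, rhs=24; c'=1/3, d'=4
row 2: denom=10−2·1/3=28/3; d'=(-2−2·4)/(28/3)=-15/14
row 3: denom=8−3·9/28=197/28; d'=(-58−3·-15/14)/(197/28)=-1534/197
row 4: denom=4−1·28/197=760/197; d'=(114−1·-1534/197)/(760/197)=2999/95
back: M4=2999/95
back: M3=-1534/197−28/197·2999/95=-1166/95
back: M2=-15/14−9/28·-1166/95=273/95
back: M1=4−1/3·273/95=289/95
M: M0=0, M1=289/95, M2=273/95, M3=-1166/95, M4=2999/95, M5=0
seg 0: a=3, c=M0/2=0, d=(M1−M0)/(6·1)=289/570, b=Δ0−h0·(2M0+M1)/6=-1999/570
seg 1: a=0, c=M1/2=289/190, d=(M2−M1)/(6·2)=-4/285, b=Δ1−h1·(2M1+M2)/6=-566/285
seg 2: a=2, c=M2/2=273/190, d=(M3−M2)/(6·3)=-1439/1710, b=Δ2−h2·(2M2+M3)/6=224/57
seg 3: a=4, c=M3/2=-583/95, d=(M4−M3)/(6·1)=833/114, b=Δ3−h3·(2M3+M4)/6=-5797/570
seg 4: a=-5, c=M4/2=2999/190, d=(M5−M4)/(6·1)=-2999/570, b=Δ4−h4·(2M4+M5)/6=-149/285
t_q=2 → seg 1, τ=1; S=0+-566/285·τ+289/190·τ²+-4/285·τ³=-91/190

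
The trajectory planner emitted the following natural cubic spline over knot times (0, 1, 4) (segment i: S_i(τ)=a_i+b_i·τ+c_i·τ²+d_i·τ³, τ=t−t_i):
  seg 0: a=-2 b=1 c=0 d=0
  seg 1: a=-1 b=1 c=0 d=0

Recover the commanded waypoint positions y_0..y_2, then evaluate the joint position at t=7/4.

y_0=-2 y_1=-1 y_2=2
S(7/4) = -1/4

y_0 = S_0(0) = a_0 = -2
y_1 = S_1(0) = a_1 = -1
y_2 = S_1(3) = 2
t_q=7/4 is in segment 1 (τ=3/4); S_1(τ)=-1/4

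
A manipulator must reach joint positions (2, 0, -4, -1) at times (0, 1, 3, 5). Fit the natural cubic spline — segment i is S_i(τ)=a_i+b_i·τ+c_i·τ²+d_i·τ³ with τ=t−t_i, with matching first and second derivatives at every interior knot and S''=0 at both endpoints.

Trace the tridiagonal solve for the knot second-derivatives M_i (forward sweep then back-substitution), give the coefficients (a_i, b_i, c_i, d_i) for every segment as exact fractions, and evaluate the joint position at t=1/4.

  seg 0: a=2 b=-81/44 c=0 d=-7/44
  seg 1: a=0 b=-51/22 c=-21/44 d=7/22
  seg 2: a=-4 b=-9/22 c=63/44 d=-21/88
S(1/4) = 4329/2816

Δ: Δ0=-2, Δ1=-2, Δ2=3/2
row 1: diag=6, rhs=0; c'=1/3, d'=0
row 2: denom=8−2·1/3=22/3; d'=(21−2·0)/(22/3)=63/22
back: M2=63/22
back: M1=0−1/3·63/22=-21/22
M: M0=0, M1=-21/22, M2=63/22, M3=0
seg 0: a=2, c=M0/2=0, d=(M1−M0)/(6·1)=-7/44, b=Δ0−h0·(2M0+M1)/6=-81/44
seg 1: a=0, c=M1/2=-21/44, d=(M2−M1)/(6·2)=7/22, b=Δ1−h1·(2M1+M2)/6=-51/22
seg 2: a=-4, c=M2/2=63/44, d=(M3−M2)/(6·2)=-21/88, b=Δ2−h2·(2M2+M3)/6=-9/22
t_q=1/4 → seg 0, τ=1/4; S=2+-81/44·τ+0·τ²+-7/44·τ³=4329/2816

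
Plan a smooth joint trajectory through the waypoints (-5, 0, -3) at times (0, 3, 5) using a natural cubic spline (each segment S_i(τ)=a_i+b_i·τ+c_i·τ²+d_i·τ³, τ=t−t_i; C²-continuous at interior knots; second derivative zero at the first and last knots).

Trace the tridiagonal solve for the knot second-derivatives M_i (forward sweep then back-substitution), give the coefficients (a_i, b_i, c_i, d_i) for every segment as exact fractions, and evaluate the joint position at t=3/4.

Δ: Δ0=5/3, Δ1=-3/2
row 1: diag=10, rhs=-19; c'=1/5, d'=-19/10
back: M1=-19/10
M: M0=0, M1=-19/10, M2=0
seg 0: a=-5, c=M0/2=0, d=(M1−M0)/(6·3)=-19/180, b=Δ0−h0·(2M0+M1)/6=157/60
seg 1: a=0, c=M1/2=-19/20, d=(M2−M1)/(6·2)=19/120, b=Δ1−h1·(2M1+M2)/6=-7/30
t_q=3/4 → seg 0, τ=3/4; S=-5+157/60·τ+0·τ²+-19/180·τ³=-789/256

  seg 0: a=-5 b=157/60 c=0 d=-19/180
  seg 1: a=0 b=-7/30 c=-19/20 d=19/120
S(3/4) = -789/256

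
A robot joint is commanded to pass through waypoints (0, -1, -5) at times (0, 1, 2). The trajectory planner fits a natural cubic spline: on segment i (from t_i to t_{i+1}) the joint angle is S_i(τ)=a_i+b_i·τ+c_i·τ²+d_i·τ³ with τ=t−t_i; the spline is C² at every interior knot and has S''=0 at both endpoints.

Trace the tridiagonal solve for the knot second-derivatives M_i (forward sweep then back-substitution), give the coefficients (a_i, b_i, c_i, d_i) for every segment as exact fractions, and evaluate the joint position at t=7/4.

Δ: Δ0=-1, Δ1=-4
row 1: diag=4, rhs=-18; c'=1/4, d'=-9/2
back: M1=-9/2
M: M0=0, M1=-9/2, M2=0
seg 0: a=0, c=M0/2=0, d=(M1−M0)/(6·1)=-3/4, b=Δ0−h0·(2M0+M1)/6=-1/4
seg 1: a=-1, c=M1/2=-9/4, d=(M2−M1)/(6·1)=3/4, b=Δ1−h1·(2M1+M2)/6=-5/2
t_q=7/4 → seg 1, τ=3/4; S=-1+-5/2·τ+-9/4·τ²+3/4·τ³=-979/256

  seg 0: a=0 b=-1/4 c=0 d=-3/4
  seg 1: a=-1 b=-5/2 c=-9/4 d=3/4
S(7/4) = -979/256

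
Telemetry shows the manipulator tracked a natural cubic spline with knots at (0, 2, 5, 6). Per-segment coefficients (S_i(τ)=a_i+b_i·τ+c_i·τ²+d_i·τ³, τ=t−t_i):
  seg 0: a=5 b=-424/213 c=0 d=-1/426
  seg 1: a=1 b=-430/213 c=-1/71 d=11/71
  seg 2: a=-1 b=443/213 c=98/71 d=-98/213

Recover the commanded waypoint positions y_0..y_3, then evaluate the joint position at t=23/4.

y_0 = S_0(0) = a_0 = 5
y_1 = S_1(0) = a_1 = 1
y_2 = S_2(0) = a_2 = -1
y_3 = S_2(1) = 2
t_q=23/4 is in segment 2 (τ=3/4); S_2(τ)=2595/2272

y_0=5 y_1=1 y_2=-1 y_3=2
S(23/4) = 2595/2272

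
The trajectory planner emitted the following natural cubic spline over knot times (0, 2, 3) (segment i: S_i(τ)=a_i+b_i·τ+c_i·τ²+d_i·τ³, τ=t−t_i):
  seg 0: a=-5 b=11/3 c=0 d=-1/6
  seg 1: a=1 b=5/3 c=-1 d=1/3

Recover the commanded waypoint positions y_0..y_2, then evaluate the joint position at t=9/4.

y_0 = S_0(0) = a_0 = -5
y_1 = S_1(0) = a_1 = 1
y_2 = S_1(1) = 2
t_q=9/4 is in segment 1 (τ=1/4); S_1(τ)=87/64

y_0=-5 y_1=1 y_2=2
S(9/4) = 87/64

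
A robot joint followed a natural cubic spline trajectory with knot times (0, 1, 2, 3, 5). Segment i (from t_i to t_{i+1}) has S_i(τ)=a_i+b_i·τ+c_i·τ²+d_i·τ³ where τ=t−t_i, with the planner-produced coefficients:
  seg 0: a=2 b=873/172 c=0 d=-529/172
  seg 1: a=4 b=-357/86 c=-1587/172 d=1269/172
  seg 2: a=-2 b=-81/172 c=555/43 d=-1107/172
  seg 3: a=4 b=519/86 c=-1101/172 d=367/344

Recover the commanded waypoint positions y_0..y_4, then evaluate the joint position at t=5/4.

y_0=2 y_1=4 y_2=-2 y_3=4 y_4=-1
S(5/4) = 27529/11008

y_0 = S_0(0) = a_0 = 2
y_1 = S_1(0) = a_1 = 4
y_2 = S_2(0) = a_2 = -2
y_3 = S_3(0) = a_3 = 4
y_4 = S_3(2) = -1
t_q=5/4 is in segment 1 (τ=1/4); S_1(τ)=27529/11008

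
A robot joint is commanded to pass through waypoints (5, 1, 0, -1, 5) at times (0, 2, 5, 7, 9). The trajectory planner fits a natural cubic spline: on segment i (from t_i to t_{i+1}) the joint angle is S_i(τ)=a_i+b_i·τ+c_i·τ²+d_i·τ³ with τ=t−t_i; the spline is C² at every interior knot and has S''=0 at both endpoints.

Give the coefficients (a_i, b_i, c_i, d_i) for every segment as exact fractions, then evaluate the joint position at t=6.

  seg 0: a=5 b=-2519/1032 c=0 d=455/4128
  seg 1: a=1 b=-577/516 c=455/688 d=-275/2064
  seg 2: a=0 b=-1543/2064 c=-185/344 d=2731/8256
  seg 3: a=-1 b=1105/1032 c=1991/1376 d=-1991/8256
S(6) = -2627/2752

Δ: Δ0=-2, Δ1=-1/3, Δ2=-1/2, Δ3=3
row 1: diag=10, rhs=10; c'=3/10, d'=1
row 2: denom=10−3·3/10=91/10; d'=(-1−3·1)/(91/10)=-40/91
row 3: denom=8−2·20/91=688/91; d'=(21−2·-40/91)/(688/91)=1991/688
back: M3=1991/688
back: M2=-40/91−20/91·1991/688=-185/172
back: M1=1−3/10·-185/172=455/344
M: M0=0, M1=455/344, M2=-185/172, M3=1991/688, M4=0
seg 0: a=5, c=M0/2=0, d=(M1−M0)/(6·2)=455/4128, b=Δ0−h0·(2M0+M1)/6=-2519/1032
seg 1: a=1, c=M1/2=455/688, d=(M2−M1)/(6·3)=-275/2064, b=Δ1−h1·(2M1+M2)/6=-577/516
seg 2: a=0, c=M2/2=-185/344, d=(M3−M2)/(6·2)=2731/8256, b=Δ2−h2·(2M2+M3)/6=-1543/2064
seg 3: a=-1, c=M3/2=1991/1376, d=(M4−M3)/(6·2)=-1991/8256, b=Δ3−h3·(2M3+M4)/6=1105/1032
t_q=6 → seg 2, τ=1; S=0+-1543/2064·τ+-185/344·τ²+2731/8256·τ³=-2627/2752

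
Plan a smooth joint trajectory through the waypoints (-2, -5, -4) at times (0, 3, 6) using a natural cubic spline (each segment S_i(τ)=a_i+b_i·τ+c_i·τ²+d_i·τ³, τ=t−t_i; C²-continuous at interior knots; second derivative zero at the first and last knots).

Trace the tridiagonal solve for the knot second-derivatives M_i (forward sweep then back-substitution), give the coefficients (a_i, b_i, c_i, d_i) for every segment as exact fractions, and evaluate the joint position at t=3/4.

  seg 0: a=-2 b=-4/3 c=0 d=1/27
  seg 1: a=-5 b=-1/3 c=1/3 d=-1/27
S(3/4) = -191/64

Δ: Δ0=-1, Δ1=1/3
row 1: diag=12, rhs=8; c'=1/4, d'=2/3
back: M1=2/3
M: M0=0, M1=2/3, M2=0
seg 0: a=-2, c=M0/2=0, d=(M1−M0)/(6·3)=1/27, b=Δ0−h0·(2M0+M1)/6=-4/3
seg 1: a=-5, c=M1/2=1/3, d=(M2−M1)/(6·3)=-1/27, b=Δ1−h1·(2M1+M2)/6=-1/3
t_q=3/4 → seg 0, τ=3/4; S=-2+-4/3·τ+0·τ²+1/27·τ³=-191/64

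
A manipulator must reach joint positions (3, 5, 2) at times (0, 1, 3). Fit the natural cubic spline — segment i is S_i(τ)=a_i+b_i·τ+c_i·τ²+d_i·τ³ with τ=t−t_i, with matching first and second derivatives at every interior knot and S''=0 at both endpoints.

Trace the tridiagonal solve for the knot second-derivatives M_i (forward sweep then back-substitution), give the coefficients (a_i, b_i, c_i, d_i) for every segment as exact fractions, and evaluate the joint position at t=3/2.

Δ: Δ0=2, Δ1=-3/2
row 1: diag=6, rhs=-21; c'=1/3, d'=-7/2
back: M1=-7/2
M: M0=0, M1=-7/2, M2=0
seg 0: a=3, c=M0/2=0, d=(M1−M0)/(6·1)=-7/12, b=Δ0−h0·(2M0+M1)/6=31/12
seg 1: a=5, c=M1/2=-7/4, d=(M2−M1)/(6·2)=7/24, b=Δ1−h1·(2M1+M2)/6=5/6
t_q=3/2 → seg 1, τ=1/2; S=5+5/6·τ+-7/4·τ²+7/24·τ³=321/64

  seg 0: a=3 b=31/12 c=0 d=-7/12
  seg 1: a=5 b=5/6 c=-7/4 d=7/24
S(3/2) = 321/64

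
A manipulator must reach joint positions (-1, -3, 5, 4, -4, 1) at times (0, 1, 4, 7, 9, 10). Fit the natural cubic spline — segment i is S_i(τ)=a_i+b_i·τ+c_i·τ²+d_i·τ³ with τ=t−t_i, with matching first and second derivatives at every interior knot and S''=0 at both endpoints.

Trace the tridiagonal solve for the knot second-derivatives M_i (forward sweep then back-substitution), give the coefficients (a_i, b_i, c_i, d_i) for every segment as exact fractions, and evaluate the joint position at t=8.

Δ: Δ0=-2, Δ1=8/3, Δ2=-1/3, Δ3=-4, Δ4=5
row 1: diag=8, rhs=28; c'=3/8, d'=7/2
row 2: denom=12−3·3/8=87/8; d'=(-18−3·7/2)/(87/8)=-76/29
row 3: denom=10−3·8/29=266/29; d'=(-22−3·-76/29)/(266/29)=-205/133
row 4: denom=6−2·29/133=740/133; d'=(54−2·-205/133)/(740/133)=1898/185
back: M4=1898/185
back: M3=-205/133−29/133·1898/185=-699/185
back: M2=-76/29−8/29·-699/185=-292/185
back: M1=7/2−3/8·-292/185=757/185
M: M0=0, M1=757/185, M2=-292/185, M3=-699/185, M4=1898/185, M5=0
seg 0: a=-1, c=M0/2=0, d=(M1−M0)/(6·1)=757/1110, b=Δ0−h0·(2M0+M1)/6=-2977/1110
seg 1: a=-3, c=M1/2=757/370, d=(M2−M1)/(6·3)=-1049/3330, b=Δ1−h1·(2M1+M2)/6=-353/555
seg 2: a=5, c=M2/2=-146/185, d=(M3−M2)/(6·3)=-11/90, b=Δ2−h2·(2M2+M3)/6=3479/1110
seg 3: a=4, c=M3/2=-699/370, d=(M4−M3)/(6·2)=2597/2220, b=Δ3−h3·(2M3+M4)/6=-544/111
seg 4: a=-4, c=M4/2=949/185, d=(M5−M4)/(6·1)=-949/555, b=Δ4−h4·(2M4+M5)/6=877/555
t_q=8 → seg 3, τ=1; S=4+-544/111·τ+-699/370·τ²+2597/2220·τ³=-1199/740

  seg 0: a=-1 b=-2977/1110 c=0 d=757/1110
  seg 1: a=-3 b=-353/555 c=757/370 d=-1049/3330
  seg 2: a=5 b=3479/1110 c=-146/185 d=-11/90
  seg 3: a=4 b=-544/111 c=-699/370 d=2597/2220
  seg 4: a=-4 b=877/555 c=949/185 d=-949/555
S(8) = -1199/740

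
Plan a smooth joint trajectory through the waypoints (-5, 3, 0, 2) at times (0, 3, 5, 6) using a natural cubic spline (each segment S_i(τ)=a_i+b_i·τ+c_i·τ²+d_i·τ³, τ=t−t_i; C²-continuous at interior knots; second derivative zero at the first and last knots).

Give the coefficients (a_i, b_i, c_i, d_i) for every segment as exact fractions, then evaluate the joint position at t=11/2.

Δ: Δ0=8/3, Δ1=-3/2, Δ2=2
row 1: diag=10, rhs=-25; c'=1/5, d'=-5/2
row 2: denom=6−2·1/5=28/5; d'=(21−2·-5/2)/(28/5)=65/14
back: M2=65/14
back: M1=-5/2−1/5·65/14=-24/7
M: M0=0, M1=-24/7, M2=65/14, M3=0
seg 0: a=-5, c=M0/2=0, d=(M1−M0)/(6·3)=-4/21, b=Δ0−h0·(2M0+M1)/6=92/21
seg 1: a=3, c=M1/2=-12/7, d=(M2−M1)/(6·2)=113/168, b=Δ1−h1·(2M1+M2)/6=-16/21
seg 2: a=0, c=M2/2=65/28, d=(M3−M2)/(6·1)=-65/84, b=Δ2−h2·(2M2+M3)/6=19/42
t_q=11/2 → seg 2, τ=1/2; S=0+19/42·τ+65/28·τ²+-65/84·τ³=159/224

  seg 0: a=-5 b=92/21 c=0 d=-4/21
  seg 1: a=3 b=-16/21 c=-12/7 d=113/168
  seg 2: a=0 b=19/42 c=65/28 d=-65/84
S(11/2) = 159/224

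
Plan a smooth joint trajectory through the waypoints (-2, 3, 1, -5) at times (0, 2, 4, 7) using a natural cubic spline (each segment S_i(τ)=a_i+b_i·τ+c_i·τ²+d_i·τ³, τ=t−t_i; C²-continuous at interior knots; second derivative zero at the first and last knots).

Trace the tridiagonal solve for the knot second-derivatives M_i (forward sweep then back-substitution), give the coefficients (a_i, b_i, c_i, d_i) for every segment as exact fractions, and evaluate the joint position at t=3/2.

  seg 0: a=-2 b=64/19 c=0 d=-33/152
  seg 1: a=3 b=29/38 c=-99/76 d=4/19
  seg 2: a=1 b=-73/38 c=-3/76 d=1/228
S(3/2) = 2821/1216

Δ: Δ0=5/2, Δ1=-1, Δ2=-2
row 1: diag=8, rhs=-21; c'=1/4, d'=-21/8
row 2: denom=10−2·1/4=19/2; d'=(-6−2·-21/8)/(19/2)=-3/38
back: M2=-3/38
back: M1=-21/8−1/4·-3/38=-99/38
M: M0=0, M1=-99/38, M2=-3/38, M3=0
seg 0: a=-2, c=M0/2=0, d=(M1−M0)/(6·2)=-33/152, b=Δ0−h0·(2M0+M1)/6=64/19
seg 1: a=3, c=M1/2=-99/76, d=(M2−M1)/(6·2)=4/19, b=Δ1−h1·(2M1+M2)/6=29/38
seg 2: a=1, c=M2/2=-3/76, d=(M3−M2)/(6·3)=1/228, b=Δ2−h2·(2M2+M3)/6=-73/38
t_q=3/2 → seg 0, τ=3/2; S=-2+64/19·τ+0·τ²+-33/152·τ³=2821/1216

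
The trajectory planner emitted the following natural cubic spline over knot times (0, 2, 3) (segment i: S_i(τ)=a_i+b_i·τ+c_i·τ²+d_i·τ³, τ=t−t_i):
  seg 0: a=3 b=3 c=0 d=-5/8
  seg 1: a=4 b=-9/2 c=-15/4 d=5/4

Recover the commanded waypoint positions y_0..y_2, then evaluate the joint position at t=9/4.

y_0=3 y_1=4 y_2=-3
S(9/4) = 681/256

y_0 = S_0(0) = a_0 = 3
y_1 = S_1(0) = a_1 = 4
y_2 = S_1(1) = -3
t_q=9/4 is in segment 1 (τ=1/4); S_1(τ)=681/256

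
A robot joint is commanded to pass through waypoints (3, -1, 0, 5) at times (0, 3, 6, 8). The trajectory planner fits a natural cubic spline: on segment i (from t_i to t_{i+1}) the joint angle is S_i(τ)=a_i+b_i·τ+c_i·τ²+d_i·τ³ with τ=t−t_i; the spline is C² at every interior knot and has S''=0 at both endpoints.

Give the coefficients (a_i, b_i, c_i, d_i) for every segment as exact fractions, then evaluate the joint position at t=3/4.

  seg 0: a=3 b=-119/74 c=0 d=61/1998
  seg 1: a=-1 b=-29/37 c=61/222 d=65/1998
  seg 2: a=0 b=129/74 c=21/37 d=-7/74
S(3/4) = 8557/4736

Δ: Δ0=-4/3, Δ1=1/3, Δ2=5/2
row 1: diag=12, rhs=10; c'=1/4, d'=5/6
row 2: denom=10−3·1/4=37/4; d'=(13−3·5/6)/(37/4)=42/37
back: M2=42/37
back: M1=5/6−1/4·42/37=61/111
M: M0=0, M1=61/111, M2=42/37, M3=0
seg 0: a=3, c=M0/2=0, d=(M1−M0)/(6·3)=61/1998, b=Δ0−h0·(2M0+M1)/6=-119/74
seg 1: a=-1, c=M1/2=61/222, d=(M2−M1)/(6·3)=65/1998, b=Δ1−h1·(2M1+M2)/6=-29/37
seg 2: a=0, c=M2/2=21/37, d=(M3−M2)/(6·2)=-7/74, b=Δ2−h2·(2M2+M3)/6=129/74
t_q=3/4 → seg 0, τ=3/4; S=3+-119/74·τ+0·τ²+61/1998·τ³=8557/4736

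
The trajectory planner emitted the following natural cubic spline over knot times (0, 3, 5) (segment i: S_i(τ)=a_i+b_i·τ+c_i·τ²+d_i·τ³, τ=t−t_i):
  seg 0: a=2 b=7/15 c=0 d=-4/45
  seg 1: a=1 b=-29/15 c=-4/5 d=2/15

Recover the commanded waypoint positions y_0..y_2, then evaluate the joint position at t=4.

y_0=2 y_1=1 y_2=-5
S(4) = -8/5

y_0 = S_0(0) = a_0 = 2
y_1 = S_1(0) = a_1 = 1
y_2 = S_1(2) = -5
t_q=4 is in segment 1 (τ=1); S_1(τ)=-8/5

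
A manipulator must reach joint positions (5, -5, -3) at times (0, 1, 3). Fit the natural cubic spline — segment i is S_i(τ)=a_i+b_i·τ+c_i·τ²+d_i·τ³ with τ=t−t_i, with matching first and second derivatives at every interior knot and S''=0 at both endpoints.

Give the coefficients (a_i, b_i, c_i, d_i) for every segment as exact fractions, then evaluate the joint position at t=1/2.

Δ: Δ0=-10, Δ1=1
row 1: diag=6, rhs=66; c'=1/3, d'=11
back: M1=11
M: M0=0, M1=11, M2=0
seg 0: a=5, c=M0/2=0, d=(M1−M0)/(6·1)=11/6, b=Δ0−h0·(2M0+M1)/6=-71/6
seg 1: a=-5, c=M1/2=11/2, d=(M2−M1)/(6·2)=-11/12, b=Δ1−h1·(2M1+M2)/6=-19/3
t_q=1/2 → seg 0, τ=1/2; S=5+-71/6·τ+0·τ²+11/6·τ³=-11/16

  seg 0: a=5 b=-71/6 c=0 d=11/6
  seg 1: a=-5 b=-19/3 c=11/2 d=-11/12
S(1/2) = -11/16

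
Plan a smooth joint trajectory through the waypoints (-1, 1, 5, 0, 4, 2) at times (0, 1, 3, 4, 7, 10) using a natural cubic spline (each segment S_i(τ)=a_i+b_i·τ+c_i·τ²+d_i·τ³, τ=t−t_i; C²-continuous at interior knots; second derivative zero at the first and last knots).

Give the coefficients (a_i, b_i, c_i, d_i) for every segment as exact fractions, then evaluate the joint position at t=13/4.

  seg 0: a=-1 b=2021/1356 c=0 d=691/1356
  seg 1: a=1 b=2047/678 c=691/452 d=-691/678
  seg 2: a=5 b=-2099/678 c=-2073/452 d=3637/1356
  seg 3: a=0 b=-5725/1356 c=391/113 d=-727/1356
  seg 4: a=4 b=1399/678 c=-617/452 d=617/4068
S(13/4) = 115171/28928

Δ: Δ0=2, Δ1=2, Δ2=-5, Δ3=4/3, Δ4=-2/3
row 1: diag=6, rhs=0; c'=1/3, d'=0
row 2: denom=6−2·1/3=16/3; d'=(-42−2·0)/(16/3)=-63/8
row 3: denom=8−1·3/16=125/16; d'=(38−1·-63/8)/(125/16)=734/125
row 4: denom=12−3·48/125=1356/125; d'=(-12−3·734/125)/(1356/125)=-617/226
back: M4=-617/226
back: M3=734/125−48/125·-617/226=782/113
back: M2=-63/8−3/16·782/113=-2073/226
back: M1=0−1/3·-2073/226=691/226
M: M0=0, M1=691/226, M2=-2073/226, M3=782/113, M4=-617/226, M5=0
seg 0: a=-1, c=M0/2=0, d=(M1−M0)/(6·1)=691/1356, b=Δ0−h0·(2M0+M1)/6=2021/1356
seg 1: a=1, c=M1/2=691/452, d=(M2−M1)/(6·2)=-691/678, b=Δ1−h1·(2M1+M2)/6=2047/678
seg 2: a=5, c=M2/2=-2073/452, d=(M3−M2)/(6·1)=3637/1356, b=Δ2−h2·(2M2+M3)/6=-2099/678
seg 3: a=0, c=M3/2=391/113, d=(M4−M3)/(6·3)=-727/1356, b=Δ3−h3·(2M3+M4)/6=-5725/1356
seg 4: a=4, c=M4/2=-617/452, d=(M5−M4)/(6·3)=617/4068, b=Δ4−h4·(2M4+M5)/6=1399/678
t_q=13/4 → seg 2, τ=1/4; S=5+-2099/678·τ+-2073/452·τ²+3637/1356·τ³=115171/28928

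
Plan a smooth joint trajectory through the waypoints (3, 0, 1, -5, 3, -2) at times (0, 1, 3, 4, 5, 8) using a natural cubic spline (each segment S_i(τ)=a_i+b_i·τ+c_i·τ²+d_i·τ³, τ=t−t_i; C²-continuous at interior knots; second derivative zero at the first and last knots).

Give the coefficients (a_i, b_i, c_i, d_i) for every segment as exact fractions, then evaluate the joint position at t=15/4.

Δ: Δ0=-3, Δ1=1/2, Δ2=-6, Δ3=8, Δ4=-5/3
row 1: diag=6, rhs=21; c'=1/3, d'=7/2
row 2: denom=6−2·1/3=16/3; d'=(-39−2·7/2)/(16/3)=-69/8
row 3: denom=4−1·3/16=61/16; d'=(84−1·-69/8)/(61/16)=1482/61
row 4: denom=8−1·16/61=472/61; d'=(-58−1·1482/61)/(472/61)=-1255/118
back: M4=-1255/118
back: M3=1482/61−16/61·-1255/118=1598/59
back: M2=-69/8−3/16·1598/59=-1617/118
back: M1=7/2−1/3·-1617/118=476/59
M: M0=0, M1=476/59, M2=-1617/118, M3=1598/59, M4=-1255/118, M5=0
seg 0: a=3, c=M0/2=0, d=(M1−M0)/(6·1)=238/177, b=Δ0−h0·(2M0+M1)/6=-769/177
seg 1: a=0, c=M1/2=238/59, d=(M2−M1)/(6·2)=-2569/1416, b=Δ1−h1·(2M1+M2)/6=-55/177
seg 2: a=1, c=M2/2=-1617/236, d=(M3−M2)/(6·1)=4813/708, b=Δ2−h2·(2M2+M3)/6=-2105/354
seg 3: a=-5, c=M3/2=799/59, d=(M4−M3)/(6·1)=-4451/708, b=Δ3−h3·(2M3+M4)/6=527/708
seg 4: a=3, c=M4/2=-1255/236, d=(M5−M4)/(6·3)=1255/2124, b=Δ4−h4·(2M4+M5)/6=3175/354
t_q=15/4 → seg 2, τ=3/4; S=1+-2105/354·τ+-1617/236·τ²+4813/708·τ³=-67151/15104

  seg 0: a=3 b=-769/177 c=0 d=238/177
  seg 1: a=0 b=-55/177 c=238/59 d=-2569/1416
  seg 2: a=1 b=-2105/354 c=-1617/236 d=4813/708
  seg 3: a=-5 b=527/708 c=799/59 d=-4451/708
  seg 4: a=3 b=3175/354 c=-1255/236 d=1255/2124
S(15/4) = -67151/15104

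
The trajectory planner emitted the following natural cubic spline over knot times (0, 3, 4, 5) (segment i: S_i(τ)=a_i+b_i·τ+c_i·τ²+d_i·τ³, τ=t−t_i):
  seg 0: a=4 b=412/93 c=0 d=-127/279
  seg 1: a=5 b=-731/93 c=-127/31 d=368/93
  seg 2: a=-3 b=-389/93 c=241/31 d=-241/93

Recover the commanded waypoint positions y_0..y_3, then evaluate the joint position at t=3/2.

y_0 = S_0(0) = a_0 = 4
y_1 = S_1(0) = a_1 = 5
y_2 = S_2(0) = a_2 = -3
y_3 = S_2(1) = -2
t_q=3/2 is in segment 0 (τ=3/2); S_0(τ)=2259/248

y_0=4 y_1=5 y_2=-3 y_3=-2
S(3/2) = 2259/248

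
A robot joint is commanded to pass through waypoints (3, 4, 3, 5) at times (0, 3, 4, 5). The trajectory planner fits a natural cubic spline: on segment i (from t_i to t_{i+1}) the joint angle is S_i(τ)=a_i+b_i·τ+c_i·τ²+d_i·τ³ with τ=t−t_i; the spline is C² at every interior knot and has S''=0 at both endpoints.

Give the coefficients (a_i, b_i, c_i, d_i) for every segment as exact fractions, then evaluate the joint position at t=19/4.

  seg 0: a=3 b=106/93 c=0 d=-25/279
  seg 1: a=4 b=-119/93 c=-25/31 d=101/93
  seg 2: a=3 b=34/93 c=76/31 d=-76/93
S(19/4) = 2137/496

Δ: Δ0=1/3, Δ1=-1, Δ2=2
row 1: diag=8, rhs=-8; c'=1/8, d'=-1
row 2: denom=4−1·1/8=31/8; d'=(18−1·-1)/(31/8)=152/31
back: M2=152/31
back: M1=-1−1/8·152/31=-50/31
M: M0=0, M1=-50/31, M2=152/31, M3=0
seg 0: a=3, c=M0/2=0, d=(M1−M0)/(6·3)=-25/279, b=Δ0−h0·(2M0+M1)/6=106/93
seg 1: a=4, c=M1/2=-25/31, d=(M2−M1)/(6·1)=101/93, b=Δ1−h1·(2M1+M2)/6=-119/93
seg 2: a=3, c=M2/2=76/31, d=(M3−M2)/(6·1)=-76/93, b=Δ2−h2·(2M2+M3)/6=34/93
t_q=19/4 → seg 2, τ=3/4; S=3+34/93·τ+76/31·τ²+-76/93·τ³=2137/496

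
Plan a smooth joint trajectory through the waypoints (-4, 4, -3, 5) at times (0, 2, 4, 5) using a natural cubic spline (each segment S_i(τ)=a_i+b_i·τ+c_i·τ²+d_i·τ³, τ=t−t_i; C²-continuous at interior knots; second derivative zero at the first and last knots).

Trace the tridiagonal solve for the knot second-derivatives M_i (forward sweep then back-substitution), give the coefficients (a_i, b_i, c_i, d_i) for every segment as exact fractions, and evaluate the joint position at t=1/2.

Δ: Δ0=4, Δ1=-7/2, Δ2=8
row 1: diag=8, rhs=-45; c'=1/4, d'=-45/8
row 2: denom=6−2·1/4=11/2; d'=(69−2·-45/8)/(11/2)=321/22
back: M2=321/22
back: M1=-45/8−1/4·321/22=-102/11
M: M0=0, M1=-102/11, M2=321/22, M3=0
seg 0: a=-4, c=M0/2=0, d=(M1−M0)/(6·2)=-17/22, b=Δ0−h0·(2M0+M1)/6=78/11
seg 1: a=4, c=M1/2=-51/11, d=(M2−M1)/(6·2)=175/88, b=Δ1−h1·(2M1+M2)/6=-24/11
seg 2: a=-3, c=M2/2=321/44, d=(M3−M2)/(6·1)=-107/44, b=Δ2−h2·(2M2+M3)/6=69/22
t_q=1/2 → seg 0, τ=1/2; S=-4+78/11·τ+0·τ²+-17/22·τ³=-97/176

  seg 0: a=-4 b=78/11 c=0 d=-17/22
  seg 1: a=4 b=-24/11 c=-51/11 d=175/88
  seg 2: a=-3 b=69/22 c=321/44 d=-107/44
S(1/2) = -97/176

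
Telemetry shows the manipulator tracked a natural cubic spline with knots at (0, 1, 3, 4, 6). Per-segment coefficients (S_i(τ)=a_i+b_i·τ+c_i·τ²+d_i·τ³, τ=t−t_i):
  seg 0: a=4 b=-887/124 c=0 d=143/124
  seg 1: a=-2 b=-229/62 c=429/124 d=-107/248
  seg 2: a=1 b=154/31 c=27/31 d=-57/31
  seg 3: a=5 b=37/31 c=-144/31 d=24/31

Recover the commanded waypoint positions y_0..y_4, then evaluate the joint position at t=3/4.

y_0 = S_0(0) = a_0 = 4
y_1 = S_1(0) = a_1 = -2
y_2 = S_2(0) = a_2 = 1
y_3 = S_3(0) = a_3 = 5
y_4 = S_3(2) = -5
t_q=3/4 is in segment 0 (τ=3/4); S_0(τ)=-6971/7936

y_0=4 y_1=-2 y_2=1 y_3=5 y_4=-5
S(3/4) = -6971/7936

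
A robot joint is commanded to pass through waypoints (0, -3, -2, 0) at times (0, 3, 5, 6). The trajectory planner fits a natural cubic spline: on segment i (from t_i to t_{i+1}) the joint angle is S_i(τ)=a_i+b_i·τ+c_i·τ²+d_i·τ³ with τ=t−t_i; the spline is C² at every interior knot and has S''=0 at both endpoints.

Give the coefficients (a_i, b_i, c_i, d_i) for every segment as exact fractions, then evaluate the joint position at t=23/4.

Δ: Δ0=-1, Δ1=1/2, Δ2=2
row 1: diag=10, rhs=9; c'=1/5, d'=9/10
row 2: denom=6−2·1/5=28/5; d'=(9−2·9/10)/(28/5)=9/7
back: M2=9/7
back: M1=9/10−1/5·9/7=9/14
M: M0=0, M1=9/14, M2=9/7, M3=0
seg 0: a=0, c=M0/2=0, d=(M1−M0)/(6·3)=1/28, b=Δ0−h0·(2M0+M1)/6=-37/28
seg 1: a=-3, c=M1/2=9/28, d=(M2−M1)/(6·2)=3/56, b=Δ1−h1·(2M1+M2)/6=-5/14
seg 2: a=-2, c=M2/2=9/14, d=(M3−M2)/(6·1)=-3/14, b=Δ2−h2·(2M2+M3)/6=11/7
t_q=23/4 → seg 2, τ=3/4; S=-2+11/7·τ+9/14·τ²+-3/14·τ³=-493/896

  seg 0: a=0 b=-37/28 c=0 d=1/28
  seg 1: a=-3 b=-5/14 c=9/28 d=3/56
  seg 2: a=-2 b=11/7 c=9/14 d=-3/14
S(23/4) = -493/896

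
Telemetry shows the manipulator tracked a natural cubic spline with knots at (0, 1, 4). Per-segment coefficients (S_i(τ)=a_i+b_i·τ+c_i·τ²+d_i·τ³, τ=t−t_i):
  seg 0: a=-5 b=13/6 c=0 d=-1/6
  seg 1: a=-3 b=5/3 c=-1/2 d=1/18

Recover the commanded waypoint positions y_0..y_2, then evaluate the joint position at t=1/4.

y_0 = S_0(0) = a_0 = -5
y_1 = S_1(0) = a_1 = -3
y_2 = S_1(3) = -1
t_q=1/4 is in segment 0 (τ=1/4); S_0(τ)=-571/128

y_0=-5 y_1=-3 y_2=-1
S(1/4) = -571/128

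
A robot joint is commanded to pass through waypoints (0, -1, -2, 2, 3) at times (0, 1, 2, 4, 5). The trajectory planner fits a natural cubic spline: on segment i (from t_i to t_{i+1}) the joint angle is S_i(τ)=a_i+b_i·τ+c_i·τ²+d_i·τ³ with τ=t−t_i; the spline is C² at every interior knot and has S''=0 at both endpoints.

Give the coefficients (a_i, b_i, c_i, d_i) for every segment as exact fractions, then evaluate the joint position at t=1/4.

  seg 0: a=0 b=-51/61 c=0 d=-10/61
  seg 1: a=-1 b=-81/61 c=-30/61 d=50/61
  seg 2: a=-2 b=9/61 c=120/61 d=-127/244
  seg 3: a=2 b=108/61 c=-141/122 d=47/122
S(1/4) = -413/1952

Δ: Δ0=-1, Δ1=-1, Δ2=2, Δ3=1
row 1: diag=4, rhs=0; c'=1/4, d'=0
row 2: denom=6−1·1/4=23/4; d'=(18−1·0)/(23/4)=72/23
row 3: denom=6−2·8/23=122/23; d'=(-6−2·72/23)/(122/23)=-141/61
back: M3=-141/61
back: M2=72/23−8/23·-141/61=240/61
back: M1=0−1/4·240/61=-60/61
M: M0=0, M1=-60/61, M2=240/61, M3=-141/61, M4=0
seg 0: a=0, c=M0/2=0, d=(M1−M0)/(6·1)=-10/61, b=Δ0−h0·(2M0+M1)/6=-51/61
seg 1: a=-1, c=M1/2=-30/61, d=(M2−M1)/(6·1)=50/61, b=Δ1−h1·(2M1+M2)/6=-81/61
seg 2: a=-2, c=M2/2=120/61, d=(M3−M2)/(6·2)=-127/244, b=Δ2−h2·(2M2+M3)/6=9/61
seg 3: a=2, c=M3/2=-141/122, d=(M4−M3)/(6·1)=47/122, b=Δ3−h3·(2M3+M4)/6=108/61
t_q=1/4 → seg 0, τ=1/4; S=0+-51/61·τ+0·τ²+-10/61·τ³=-413/1952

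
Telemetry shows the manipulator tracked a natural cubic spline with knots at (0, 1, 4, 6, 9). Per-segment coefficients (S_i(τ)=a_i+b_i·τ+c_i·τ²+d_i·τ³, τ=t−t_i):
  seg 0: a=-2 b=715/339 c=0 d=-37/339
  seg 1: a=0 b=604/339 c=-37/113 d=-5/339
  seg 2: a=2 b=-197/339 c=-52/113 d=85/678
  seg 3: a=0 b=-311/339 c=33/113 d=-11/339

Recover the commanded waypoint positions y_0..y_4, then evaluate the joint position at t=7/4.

y_0 = S_0(0) = a_0 = -2
y_1 = S_1(0) = a_1 = 0
y_2 = S_2(0) = a_2 = 2
y_3 = S_3(0) = a_3 = 0
y_4 = S_3(3) = -1
t_q=7/4 is in segment 1 (τ=3/4); S_1(τ)=8287/7232

y_0=-2 y_1=0 y_2=2 y_3=0 y_4=-1
S(7/4) = 8287/7232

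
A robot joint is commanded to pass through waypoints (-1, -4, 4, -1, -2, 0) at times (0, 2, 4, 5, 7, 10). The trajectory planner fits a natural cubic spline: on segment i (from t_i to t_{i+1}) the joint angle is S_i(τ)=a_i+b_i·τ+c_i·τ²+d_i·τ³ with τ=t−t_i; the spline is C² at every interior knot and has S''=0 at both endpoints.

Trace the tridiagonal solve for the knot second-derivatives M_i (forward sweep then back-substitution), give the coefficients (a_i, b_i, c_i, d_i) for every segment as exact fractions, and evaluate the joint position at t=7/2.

Δ: Δ0=-3/2, Δ1=4, Δ2=-5, Δ3=-1/2, Δ4=2/3
row 1: diag=8, rhs=33; c'=1/4, d'=33/8
row 2: denom=6−2·1/4=11/2; d'=(-54−2·33/8)/(11/2)=-249/22
row 3: denom=6−1·2/11=64/11; d'=(27−1·-249/22)/(64/11)=843/128
row 4: denom=10−2·11/32=149/16; d'=(7−2·843/128)/(149/16)=-395/596
back: M4=-395/596
back: M3=843/128−11/32·-395/596=4061/596
back: M2=-249/22−2/11·4061/596=-1871/149
back: M1=33/8−1/4·-1871/149=8659/1192
M: M0=0, M1=8659/1192, M2=-1871/149, M3=4061/596, M4=-395/596, M5=0
seg 0: a=-1, c=M0/2=0, d=(M1−M0)/(6·2)=8659/14304, b=Δ0−h0·(2M0+M1)/6=-14023/3576
seg 1: a=-4, c=M1/2=8659/2384, d=(M2−M1)/(6·2)=-23627/14304, b=Δ1−h1·(2M1+M2)/6=5977/1788
seg 2: a=4, c=M2/2=-1871/298, d=(M3−M2)/(6·1)=11545/3576, b=Δ2−h2·(2M2+M3)/6=-6973/3576
seg 3: a=-1, c=M3/2=4061/1192, d=(M4−M3)/(6·2)=-557/894, b=Δ3−h3·(2M3+M4)/6=-8621/1788
seg 4: a=-2, c=M4/2=-395/1192, d=(M5−M4)/(6·3)=395/10728, b=Δ4−h4·(2M4+M5)/6=2377/1788
t_q=7/2 → seg 1, τ=3/2; S=-4+5977/1788·τ+8659/2384·τ²+-23627/14304·τ³=137769/38144

  seg 0: a=-1 b=-14023/3576 c=0 d=8659/14304
  seg 1: a=-4 b=5977/1788 c=8659/2384 d=-23627/14304
  seg 2: a=4 b=-6973/3576 c=-1871/298 d=11545/3576
  seg 3: a=-1 b=-8621/1788 c=4061/1192 d=-557/894
  seg 4: a=-2 b=2377/1788 c=-395/1192 d=395/10728
S(7/2) = 137769/38144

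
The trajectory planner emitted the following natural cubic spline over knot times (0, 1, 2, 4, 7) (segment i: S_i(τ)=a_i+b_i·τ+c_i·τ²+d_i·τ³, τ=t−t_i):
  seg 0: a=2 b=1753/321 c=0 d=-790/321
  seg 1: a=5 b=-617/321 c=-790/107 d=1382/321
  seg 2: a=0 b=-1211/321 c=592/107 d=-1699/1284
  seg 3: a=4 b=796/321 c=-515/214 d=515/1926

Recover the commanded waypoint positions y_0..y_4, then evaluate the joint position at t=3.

y_0=2 y_1=5 y_2=0 y_3=4 y_4=-3
S(3) = 187/428

y_0 = S_0(0) = a_0 = 2
y_1 = S_1(0) = a_1 = 5
y_2 = S_2(0) = a_2 = 0
y_3 = S_3(0) = a_3 = 4
y_4 = S_3(3) = -3
t_q=3 is in segment 2 (τ=1); S_2(τ)=187/428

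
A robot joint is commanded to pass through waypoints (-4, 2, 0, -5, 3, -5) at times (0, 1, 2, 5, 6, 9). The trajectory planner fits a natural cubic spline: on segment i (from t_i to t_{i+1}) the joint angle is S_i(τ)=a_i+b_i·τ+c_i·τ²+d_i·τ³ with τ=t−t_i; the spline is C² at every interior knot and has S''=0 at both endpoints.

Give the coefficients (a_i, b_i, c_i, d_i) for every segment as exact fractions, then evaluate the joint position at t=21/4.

Δ: Δ0=6, Δ1=-2, Δ2=-5/3, Δ3=8, Δ4=-8/3
row 1: diag=4, rhs=-48; c'=1/4, d'=-12
row 2: denom=8−1·1/4=31/4; d'=(2−1·-12)/(31/4)=56/31
row 3: denom=8−3·12/31=212/31; d'=(58−3·56/31)/(212/31)=815/106
row 4: denom=8−1·31/212=1665/212; d'=(-64−1·815/106)/(1665/212)=-5066/555
back: M4=-5066/555
back: M3=815/106−31/212·-5066/555=5008/555
back: M2=56/31−12/31·5008/555=-312/185
back: M1=-12−1/4·-312/185=-2142/185
M: M0=0, M1=-2142/185, M2=-312/185, M3=5008/555, M4=-5066/555, M5=0
seg 0: a=-4, c=M0/2=0, d=(M1−M0)/(6·1)=-357/185, b=Δ0−h0·(2M0+M1)/6=1467/185
seg 1: a=2, c=M1/2=-1071/185, d=(M2−M1)/(6·1)=61/37, b=Δ1−h1·(2M1+M2)/6=396/185
seg 2: a=0, c=M2/2=-156/185, d=(M3−M2)/(6·3)=2972/4995, b=Δ2−h2·(2M2+M3)/6=-831/185
seg 3: a=-5, c=M3/2=2504/555, d=(M4−M3)/(6·1)=-1679/555, b=Δ3−h3·(2M3+M4)/6=241/37
seg 4: a=3, c=M4/2=-2533/555, d=(M5−M4)/(6·3)=2533/4995, b=Δ4−h4·(2M4+M5)/6=3586/555
t_q=21/4 → seg 3, τ=1/4; S=-5+241/37·τ+2504/555·τ²+-1679/555·τ³=-37141/11840

  seg 0: a=-4 b=1467/185 c=0 d=-357/185
  seg 1: a=2 b=396/185 c=-1071/185 d=61/37
  seg 2: a=0 b=-831/185 c=-156/185 d=2972/4995
  seg 3: a=-5 b=241/37 c=2504/555 d=-1679/555
  seg 4: a=3 b=3586/555 c=-2533/555 d=2533/4995
S(21/4) = -37141/11840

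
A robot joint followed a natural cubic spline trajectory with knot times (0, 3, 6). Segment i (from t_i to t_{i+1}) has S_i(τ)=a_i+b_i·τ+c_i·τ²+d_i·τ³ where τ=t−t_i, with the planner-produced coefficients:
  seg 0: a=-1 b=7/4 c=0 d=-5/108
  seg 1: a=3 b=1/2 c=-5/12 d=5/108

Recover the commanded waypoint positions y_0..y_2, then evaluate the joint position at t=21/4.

y_0 = S_0(0) = a_0 = -1
y_1 = S_1(0) = a_1 = 3
y_2 = S_1(3) = 2
t_q=21/4 is in segment 1 (τ=9/4); S_1(τ)=651/256

y_0=-1 y_1=3 y_2=2
S(21/4) = 651/256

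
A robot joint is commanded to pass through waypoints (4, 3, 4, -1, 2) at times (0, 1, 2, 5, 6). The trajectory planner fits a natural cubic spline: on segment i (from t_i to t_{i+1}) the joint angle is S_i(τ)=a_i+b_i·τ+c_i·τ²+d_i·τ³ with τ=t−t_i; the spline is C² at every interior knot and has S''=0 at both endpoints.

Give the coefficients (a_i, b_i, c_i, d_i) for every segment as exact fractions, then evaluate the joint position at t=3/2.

  seg 0: a=4 b=-268/159 c=0 d=109/159
  seg 1: a=3 b=59/159 c=109/53 d=-227/159
  seg 2: a=4 b=32/159 c=-118/53 d=85/159
  seg 3: a=-1 b=203/159 c=137/53 d=-137/159
S(3/2) = 1493/424

Δ: Δ0=-1, Δ1=1, Δ2=-5/3, Δ3=3
row 1: diag=4, rhs=12; c'=1/4, d'=3
row 2: denom=8−1·1/4=31/4; d'=(-16−1·3)/(31/4)=-76/31
row 3: denom=8−3·12/31=212/31; d'=(28−3·-76/31)/(212/31)=274/53
back: M3=274/53
back: M2=-76/31−12/31·274/53=-236/53
back: M1=3−1/4·-236/53=218/53
M: M0=0, M1=218/53, M2=-236/53, M3=274/53, M4=0
seg 0: a=4, c=M0/2=0, d=(M1−M0)/(6·1)=109/159, b=Δ0−h0·(2M0+M1)/6=-268/159
seg 1: a=3, c=M1/2=109/53, d=(M2−M1)/(6·1)=-227/159, b=Δ1−h1·(2M1+M2)/6=59/159
seg 2: a=4, c=M2/2=-118/53, d=(M3−M2)/(6·3)=85/159, b=Δ2−h2·(2M2+M3)/6=32/159
seg 3: a=-1, c=M3/2=137/53, d=(M4−M3)/(6·1)=-137/159, b=Δ3−h3·(2M3+M4)/6=203/159
t_q=3/2 → seg 1, τ=1/2; S=3+59/159·τ+109/53·τ²+-227/159·τ³=1493/424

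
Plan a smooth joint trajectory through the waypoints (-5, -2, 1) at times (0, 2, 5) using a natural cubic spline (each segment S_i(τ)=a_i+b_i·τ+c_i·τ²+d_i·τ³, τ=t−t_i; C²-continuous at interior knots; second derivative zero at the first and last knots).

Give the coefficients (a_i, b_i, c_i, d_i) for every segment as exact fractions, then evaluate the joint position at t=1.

Δ: Δ0=3/2, Δ1=1
row 1: diag=10, rhs=-3; c'=3/10, d'=-3/10
back: M1=-3/10
M: M0=0, M1=-3/10, M2=0
seg 0: a=-5, c=M0/2=0, d=(M1−M0)/(6·2)=-1/40, b=Δ0−h0·(2M0+M1)/6=8/5
seg 1: a=-2, c=M1/2=-3/20, d=(M2−M1)/(6·3)=1/60, b=Δ1−h1·(2M1+M2)/6=13/10
t_q=1 → seg 0, τ=1; S=-5+8/5·τ+0·τ²+-1/40·τ³=-137/40

  seg 0: a=-5 b=8/5 c=0 d=-1/40
  seg 1: a=-2 b=13/10 c=-3/20 d=1/60
S(1) = -137/40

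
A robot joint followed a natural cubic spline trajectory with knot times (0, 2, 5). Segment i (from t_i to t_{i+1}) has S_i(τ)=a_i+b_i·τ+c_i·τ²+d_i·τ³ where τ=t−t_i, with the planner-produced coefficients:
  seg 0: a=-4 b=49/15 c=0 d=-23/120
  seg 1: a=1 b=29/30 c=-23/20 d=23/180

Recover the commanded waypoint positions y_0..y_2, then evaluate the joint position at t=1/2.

y_0=-4 y_1=1 y_2=-3
S(1/2) = -153/64

y_0 = S_0(0) = a_0 = -4
y_1 = S_1(0) = a_1 = 1
y_2 = S_1(3) = -3
t_q=1/2 is in segment 0 (τ=1/2); S_0(τ)=-153/64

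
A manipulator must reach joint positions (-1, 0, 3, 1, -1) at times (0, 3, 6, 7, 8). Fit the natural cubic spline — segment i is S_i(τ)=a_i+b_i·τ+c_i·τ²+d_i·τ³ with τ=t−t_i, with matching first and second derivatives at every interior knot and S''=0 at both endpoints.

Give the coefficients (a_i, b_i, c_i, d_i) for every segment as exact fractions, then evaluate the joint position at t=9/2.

Δ: Δ0=1/3, Δ1=1, Δ2=-2, Δ3=-2
row 1: diag=12, rhs=4; c'=1/4, d'=1/3
row 2: denom=8−3·1/4=29/4; d'=(-18−3·1/3)/(29/4)=-76/29
row 3: denom=4−1·4/29=112/29; d'=(0−1·-76/29)/(112/29)=19/28
back: M3=19/28
back: M2=-76/29−4/29·19/28=-19/7
back: M1=1/3−1/4·-19/7=85/84
M: M0=0, M1=85/84, M2=-19/7, M3=19/28, M4=0
seg 0: a=-1, c=M0/2=0, d=(M1−M0)/(6·3)=85/1512, b=Δ0−h0·(2M0+M1)/6=-29/168
seg 1: a=0, c=M1/2=85/168, d=(M2−M1)/(6·3)=-313/1512, b=Δ1−h1·(2M1+M2)/6=113/84
seg 2: a=3, c=M2/2=-19/14, d=(M3−M2)/(6·1)=95/168, b=Δ2−h2·(2M2+M3)/6=-29/24
seg 3: a=1, c=M3/2=19/56, d=(M4−M3)/(6·1)=-19/168, b=Δ3−h3·(2M3+M4)/6=-187/84
t_q=9/2 → seg 1, τ=3/2; S=0+113/84·τ+85/168·τ²+-313/1512·τ³=1101/448

  seg 0: a=-1 b=-29/168 c=0 d=85/1512
  seg 1: a=0 b=113/84 c=85/168 d=-313/1512
  seg 2: a=3 b=-29/24 c=-19/14 d=95/168
  seg 3: a=1 b=-187/84 c=19/56 d=-19/168
S(9/2) = 1101/448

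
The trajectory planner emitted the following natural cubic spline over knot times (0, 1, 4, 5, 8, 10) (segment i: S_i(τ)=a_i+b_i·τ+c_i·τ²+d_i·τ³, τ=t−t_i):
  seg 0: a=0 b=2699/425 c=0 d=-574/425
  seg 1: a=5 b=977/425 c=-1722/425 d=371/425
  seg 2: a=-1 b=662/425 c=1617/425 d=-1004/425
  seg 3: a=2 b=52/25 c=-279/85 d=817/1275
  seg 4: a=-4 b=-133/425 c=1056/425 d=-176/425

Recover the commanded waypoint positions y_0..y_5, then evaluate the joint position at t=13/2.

y_0 = S_0(0) = a_0 = 0
y_1 = S_1(0) = a_1 = 5
y_2 = S_2(0) = a_2 = -1
y_3 = S_3(0) = a_3 = 2
y_4 = S_4(0) = a_4 = -4
y_5 = S_4(2) = 2
t_q=13/2 is in segment 3 (τ=3/2); S_3(τ)=-349/3400

y_0=0 y_1=5 y_2=-1 y_3=2 y_4=-4 y_5=2
S(13/2) = -349/3400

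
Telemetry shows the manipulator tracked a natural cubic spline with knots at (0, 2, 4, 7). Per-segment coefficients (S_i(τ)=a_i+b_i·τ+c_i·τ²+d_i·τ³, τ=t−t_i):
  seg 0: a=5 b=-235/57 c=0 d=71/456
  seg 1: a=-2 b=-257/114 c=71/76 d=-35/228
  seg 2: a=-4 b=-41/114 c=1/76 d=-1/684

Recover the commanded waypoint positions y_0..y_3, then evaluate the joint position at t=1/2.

y_0 = S_0(0) = a_0 = 5
y_1 = S_1(0) = a_1 = -2
y_2 = S_2(0) = a_2 = -4
y_3 = S_2(3) = -5
t_q=1/2 is in segment 0 (τ=1/2); S_0(τ)=3597/1216

y_0=5 y_1=-2 y_2=-4 y_3=-5
S(1/2) = 3597/1216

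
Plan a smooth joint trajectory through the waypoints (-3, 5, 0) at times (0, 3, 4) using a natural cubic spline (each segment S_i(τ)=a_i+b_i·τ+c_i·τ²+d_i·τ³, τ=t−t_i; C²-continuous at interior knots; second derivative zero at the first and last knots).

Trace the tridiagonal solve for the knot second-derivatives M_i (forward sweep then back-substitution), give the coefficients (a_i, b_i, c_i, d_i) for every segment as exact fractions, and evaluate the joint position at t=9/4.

  seg 0: a=-3 b=133/24 c=0 d=-23/72
  seg 1: a=5 b=-37/12 c=-23/8 d=23/24
S(9/4) = 2985/512

Δ: Δ0=8/3, Δ1=-5
row 1: diag=8, rhs=-46; c'=1/8, d'=-23/4
back: M1=-23/4
M: M0=0, M1=-23/4, M2=0
seg 0: a=-3, c=M0/2=0, d=(M1−M0)/(6·3)=-23/72, b=Δ0−h0·(2M0+M1)/6=133/24
seg 1: a=5, c=M1/2=-23/8, d=(M2−M1)/(6·1)=23/24, b=Δ1−h1·(2M1+M2)/6=-37/12
t_q=9/4 → seg 0, τ=9/4; S=-3+133/24·τ+0·τ²+-23/72·τ³=2985/512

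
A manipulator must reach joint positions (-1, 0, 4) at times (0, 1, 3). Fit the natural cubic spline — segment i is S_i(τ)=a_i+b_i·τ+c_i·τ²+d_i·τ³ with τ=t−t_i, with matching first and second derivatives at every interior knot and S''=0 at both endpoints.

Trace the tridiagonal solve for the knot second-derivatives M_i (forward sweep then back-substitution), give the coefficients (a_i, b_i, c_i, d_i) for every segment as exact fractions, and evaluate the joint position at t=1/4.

Δ: Δ0=1, Δ1=2
row 1: diag=6, rhs=6; c'=1/3, d'=1
back: M1=1
M: M0=0, M1=1, M2=0
seg 0: a=-1, c=M0/2=0, d=(M1−M0)/(6·1)=1/6, b=Δ0−h0·(2M0+M1)/6=5/6
seg 1: a=0, c=M1/2=1/2, d=(M2−M1)/(6·2)=-1/12, b=Δ1−h1·(2M1+M2)/6=4/3
t_q=1/4 → seg 0, τ=1/4; S=-1+5/6·τ+0·τ²+1/6·τ³=-101/128

  seg 0: a=-1 b=5/6 c=0 d=1/6
  seg 1: a=0 b=4/3 c=1/2 d=-1/12
S(1/4) = -101/128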